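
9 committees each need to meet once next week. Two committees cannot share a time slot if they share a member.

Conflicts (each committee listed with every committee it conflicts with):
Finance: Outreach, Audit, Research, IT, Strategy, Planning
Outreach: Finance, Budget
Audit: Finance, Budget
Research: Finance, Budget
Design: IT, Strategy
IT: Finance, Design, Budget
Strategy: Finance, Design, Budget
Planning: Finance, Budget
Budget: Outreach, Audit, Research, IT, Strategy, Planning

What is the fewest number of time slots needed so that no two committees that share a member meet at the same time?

2

Research and Budget conflict, so at least 2 time slots are needed.
Using 2 time slots: Finance=1, Outreach=2, Audit=2, Research=2, Design=1, IT=2, Strategy=2, Planning=2, Budget=1. No two conflicting committees share a time slot.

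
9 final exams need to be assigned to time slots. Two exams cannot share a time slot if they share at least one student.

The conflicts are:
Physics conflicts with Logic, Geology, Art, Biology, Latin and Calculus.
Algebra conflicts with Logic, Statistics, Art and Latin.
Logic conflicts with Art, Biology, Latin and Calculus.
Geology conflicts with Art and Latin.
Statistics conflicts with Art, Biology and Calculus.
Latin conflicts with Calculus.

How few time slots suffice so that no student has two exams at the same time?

Physics, Logic, Latin, Calculus all conflict with each other, so at least 4 time slots are needed.
A valid assignment using 4 time slots: Physics=1, Algebra=4, Logic=2, Geology=2, Statistics=1, Art=3, Biology=3, Latin=3, Calculus=4. Every pair that conflicts lands in different time slots.

4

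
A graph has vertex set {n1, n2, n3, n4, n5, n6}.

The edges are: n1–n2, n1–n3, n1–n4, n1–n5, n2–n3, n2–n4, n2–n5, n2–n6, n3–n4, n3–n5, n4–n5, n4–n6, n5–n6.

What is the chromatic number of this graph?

5

n1, n2, n3, n4, n5 form a clique, so at least 5 colors are needed.
5 colors suffice: color 1 → {n4}; color 2 → {n2}; color 3 → {n5}; color 4 → {n1, n6}; color 5 → {n3}. Each edge has distinct colors on its endpoints.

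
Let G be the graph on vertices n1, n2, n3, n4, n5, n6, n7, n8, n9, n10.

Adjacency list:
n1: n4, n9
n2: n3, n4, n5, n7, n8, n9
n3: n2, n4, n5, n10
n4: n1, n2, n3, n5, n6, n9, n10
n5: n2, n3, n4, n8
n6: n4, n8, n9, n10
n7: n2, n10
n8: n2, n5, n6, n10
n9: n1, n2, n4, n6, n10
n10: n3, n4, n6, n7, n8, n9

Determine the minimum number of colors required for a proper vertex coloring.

4

n2, n3, n4, n5 form a clique, so at least 4 colors are needed.
4 colors suffice: color red → {n4, n7, n8}; color blue → {n1, n2, n10}; color green → {n5, n9}; color yellow → {n3, n6}. Every edge joins two different colors.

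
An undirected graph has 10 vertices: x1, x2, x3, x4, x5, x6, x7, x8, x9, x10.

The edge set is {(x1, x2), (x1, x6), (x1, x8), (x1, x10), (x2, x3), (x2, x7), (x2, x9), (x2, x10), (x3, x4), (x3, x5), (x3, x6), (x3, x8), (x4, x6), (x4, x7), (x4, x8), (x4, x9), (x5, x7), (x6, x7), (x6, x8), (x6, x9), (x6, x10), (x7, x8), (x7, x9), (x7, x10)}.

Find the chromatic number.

x4, x6, x7, x9 are mutually adjacent (a clique of size 4), so at least 4 colors are needed.
4 colors suffice: color 1 → {x1, x3, x7}; color 2 → {x2, x5, x6}; color 3 → {x4, x10}; color 4 → {x8, x9}. No two adjacent vertices share a color.

4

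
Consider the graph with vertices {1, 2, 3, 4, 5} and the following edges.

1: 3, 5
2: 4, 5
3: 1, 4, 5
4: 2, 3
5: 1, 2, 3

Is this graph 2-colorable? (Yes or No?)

No

1, 3, 5 are pairwise adjacent, so at least 3 colors are needed.
So 2 colors are not enough.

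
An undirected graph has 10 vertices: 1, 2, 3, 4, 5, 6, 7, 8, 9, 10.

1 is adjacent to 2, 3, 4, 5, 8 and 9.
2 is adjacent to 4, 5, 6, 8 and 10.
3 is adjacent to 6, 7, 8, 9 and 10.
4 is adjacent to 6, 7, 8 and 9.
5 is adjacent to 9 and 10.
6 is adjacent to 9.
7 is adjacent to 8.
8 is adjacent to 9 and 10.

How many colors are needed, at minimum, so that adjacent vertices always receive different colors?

1, 4, 8, 9 are pairwise adjacent (a clique of size 4), so at least 4 colors are needed.
4 colors suffice: 1=blue, 2=yellow, 3=green, 4=green, 5=red, 6=red, 7=blue, 8=red, 9=yellow, 10=blue. Each edge has distinct colors on its endpoints.

4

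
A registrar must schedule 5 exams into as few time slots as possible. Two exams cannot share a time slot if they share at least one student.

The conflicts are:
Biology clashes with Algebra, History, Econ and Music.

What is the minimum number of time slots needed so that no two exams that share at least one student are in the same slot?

2

Biology and Music conflict, so at least 2 time slots are needed.
2 time slots suffice: time slot 1 → {Biology}; time slot 2 → {Algebra, History, Econ, Music}. Every pair that conflicts lands in different time slots.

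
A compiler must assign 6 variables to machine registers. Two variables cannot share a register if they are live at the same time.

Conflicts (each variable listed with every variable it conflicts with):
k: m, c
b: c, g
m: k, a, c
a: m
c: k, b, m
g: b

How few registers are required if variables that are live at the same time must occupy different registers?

3

k, m, c all conflict with each other, so at least 3 registers are needed.
3 registers suffice: register 1 → {b, m}; register 2 → {a, c, g}; register 3 → {k}. Each listed conflict is separated.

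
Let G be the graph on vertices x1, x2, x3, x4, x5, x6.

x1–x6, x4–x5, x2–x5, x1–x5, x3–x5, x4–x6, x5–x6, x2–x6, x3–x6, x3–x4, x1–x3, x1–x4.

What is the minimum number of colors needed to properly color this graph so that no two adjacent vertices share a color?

x1, x3, x4, x5, x6 are mutually adjacent (a clique of size 5), so at least 5 colors are needed.
One proper 5-coloring: x1=3, x2=3, x3=4, x4=5, x5=1, x6=2. Every edge joins two different colors.

5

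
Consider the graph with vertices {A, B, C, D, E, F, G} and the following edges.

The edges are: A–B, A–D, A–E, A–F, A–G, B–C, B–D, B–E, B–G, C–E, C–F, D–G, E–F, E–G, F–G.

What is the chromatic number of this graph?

A, B, E, G are pairwise adjacent (a clique of size 4), so at least 4 colors are needed.
4 colors suffice: color 1 → {B, F}; color 2 → {D, E}; color 3 → {C, G}; color 4 → {A}. Every edge joins two different colors.

4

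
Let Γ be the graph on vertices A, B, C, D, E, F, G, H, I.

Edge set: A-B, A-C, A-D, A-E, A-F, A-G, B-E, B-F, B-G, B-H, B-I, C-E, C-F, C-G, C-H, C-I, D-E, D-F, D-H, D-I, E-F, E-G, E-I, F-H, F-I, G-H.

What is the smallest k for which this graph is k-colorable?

4

A, B, E, G are pairwise adjacent (a clique of size 4), so at least 4 colors are needed.
4 colors suffice: color 1 → {E, H}; color 2 → {F, G}; color 3 → {A, I}; color 4 → {B, C, D}. Every edge joins two different colors.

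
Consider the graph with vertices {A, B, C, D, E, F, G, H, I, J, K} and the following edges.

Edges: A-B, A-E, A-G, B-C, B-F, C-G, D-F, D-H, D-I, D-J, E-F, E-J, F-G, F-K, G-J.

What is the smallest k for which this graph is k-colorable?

2

B and F are adjacent, so at least 2 colors are needed.
A valid assignment using 2 colors: A=red, B=blue, C=red, D=blue, E=blue, F=red, G=blue, H=red, I=red, J=red, K=blue. No two adjacent vertices share a color.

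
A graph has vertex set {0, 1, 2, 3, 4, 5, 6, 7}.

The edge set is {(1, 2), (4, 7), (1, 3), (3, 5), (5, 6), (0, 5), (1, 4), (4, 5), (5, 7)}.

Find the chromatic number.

4, 5, 7 are mutually adjacent, so at least 3 colors are needed.
One proper 3-coloring: 0=blue, 1=red, 2=blue, 3=blue, 4=blue, 5=red, 6=blue, 7=green. Each edge has distinct colors on its endpoints.

3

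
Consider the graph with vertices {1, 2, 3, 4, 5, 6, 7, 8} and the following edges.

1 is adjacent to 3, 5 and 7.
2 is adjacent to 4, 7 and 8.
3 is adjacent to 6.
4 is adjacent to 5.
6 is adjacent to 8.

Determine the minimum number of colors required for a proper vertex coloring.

3

The cycle 7-1-5-4-2-7 has odd length 5, so it cannot be 2-colored; at least 3 colors are needed.
One proper 3-coloring: 1=a, 2=a, 3=b, 4=c, 5=b, 6=a, 7=b, 8=b. No two adjacent vertices share a color.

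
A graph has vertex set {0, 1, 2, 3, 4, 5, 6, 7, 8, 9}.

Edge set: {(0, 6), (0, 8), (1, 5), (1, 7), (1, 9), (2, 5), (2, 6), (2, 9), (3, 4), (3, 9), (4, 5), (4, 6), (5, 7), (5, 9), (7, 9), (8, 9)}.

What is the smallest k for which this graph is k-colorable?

1, 5, 7, 9 are mutually adjacent (a clique of size 4), so at least 4 colors are needed.
4 colors suffice: color a → {6, 9}; color b → {0, 3, 5}; color c → {1, 2, 4, 8}; color d → {7}. Every edge joins two different colors.

4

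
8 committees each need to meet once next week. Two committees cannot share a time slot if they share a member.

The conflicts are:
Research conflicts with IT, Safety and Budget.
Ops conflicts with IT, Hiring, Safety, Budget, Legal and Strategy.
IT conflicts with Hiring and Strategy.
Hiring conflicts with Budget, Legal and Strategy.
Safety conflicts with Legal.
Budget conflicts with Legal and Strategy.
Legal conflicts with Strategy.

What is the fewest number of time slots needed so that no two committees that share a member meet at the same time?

5

Ops, Hiring, Budget, Legal, Strategy all conflict with each other, so at least 5 time slots are needed.
5 time slots suffice: Research=1, Ops=1, IT=2, Hiring=3, Safety=3, Budget=5, Legal=2, Strategy=4. Every pair that conflicts lands in different time slots.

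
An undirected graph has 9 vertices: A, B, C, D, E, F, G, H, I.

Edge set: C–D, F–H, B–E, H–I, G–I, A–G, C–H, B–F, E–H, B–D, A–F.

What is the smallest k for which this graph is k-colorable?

The cycle D-B-E-H-C-D has odd length 5, so it cannot be 2-colored; at least 3 colors are needed.
3 colors suffice: color 1 → {A, B, H}; color 2 → {C, E, F, I}; color 3 → {D, G}. Every edge joins two different colors.

3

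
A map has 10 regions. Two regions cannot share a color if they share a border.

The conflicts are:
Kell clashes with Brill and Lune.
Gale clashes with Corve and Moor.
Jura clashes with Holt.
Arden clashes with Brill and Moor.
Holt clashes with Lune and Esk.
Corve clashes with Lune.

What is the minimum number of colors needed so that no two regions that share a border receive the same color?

3

The cycle Gale-Moor-Arden-Brill-Kell-Lune-Corve-Gale has odd length 7, so it cannot be 2-colored; at least 3 colors are needed.
3 colors suffice: color 1 → {Gale, Jura, Brill, Lune, Esk}; color 2 → {Kell, Holt, Corve, Moor}; color 3 → {Arden}. Every pair that conflicts lands in different colors.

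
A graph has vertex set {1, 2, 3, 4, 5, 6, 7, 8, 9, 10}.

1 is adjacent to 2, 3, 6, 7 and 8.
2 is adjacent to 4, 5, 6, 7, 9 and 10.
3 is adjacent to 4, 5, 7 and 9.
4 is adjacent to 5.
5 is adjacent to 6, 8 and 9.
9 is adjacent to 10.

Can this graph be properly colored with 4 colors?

Yes

The chromatic number is 3. 3, 5, 9 are pairwise adjacent, so at least 3 colors are needed.
3 colors suffice: color a → {2, 3, 8}; color b → {1, 5, 10}; color c → {4, 6, 7, 9}.
Since 4 ≥ 3, a proper 4-coloring certainly exists.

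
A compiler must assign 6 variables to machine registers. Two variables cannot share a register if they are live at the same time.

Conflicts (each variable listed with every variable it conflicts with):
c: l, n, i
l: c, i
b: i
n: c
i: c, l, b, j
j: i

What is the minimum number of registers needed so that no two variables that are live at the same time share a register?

3

c, l, i all conflict with each other, so at least 3 registers are needed.
3 registers suffice: register 1 → {n, i}; register 2 → {c, b, j}; register 3 → {l}. Each listed conflict is separated.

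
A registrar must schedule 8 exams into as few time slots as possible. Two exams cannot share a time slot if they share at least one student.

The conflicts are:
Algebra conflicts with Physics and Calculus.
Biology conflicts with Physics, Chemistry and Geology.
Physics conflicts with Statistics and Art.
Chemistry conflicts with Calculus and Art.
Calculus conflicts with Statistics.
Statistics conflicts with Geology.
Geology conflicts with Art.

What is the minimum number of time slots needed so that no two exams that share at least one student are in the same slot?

3

The cycle Art-Geology-Statistics-Calculus-Chemistry-Art has odd length 5, so it cannot be 2-colored; at least 3 time slots are needed.
3 time slots suffice: time slot 1 → {Physics, Chemistry, Geology}; time slot 2 → {Algebra, Biology, Statistics, Art}; time slot 3 → {Calculus}. Each listed conflict is separated.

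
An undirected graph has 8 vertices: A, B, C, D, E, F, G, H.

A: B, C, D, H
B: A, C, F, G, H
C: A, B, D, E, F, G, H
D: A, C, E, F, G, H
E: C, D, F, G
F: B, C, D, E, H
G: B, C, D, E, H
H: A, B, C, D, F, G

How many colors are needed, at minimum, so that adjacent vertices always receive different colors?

4

C, D, E, F are mutually adjacent (a clique of size 4), so at least 4 colors are needed.
4 colors suffice: color 1 → {C}; color 2 → {B, D}; color 3 → {E, H}; color 4 → {A, F, G}. Every edge joins two different colors.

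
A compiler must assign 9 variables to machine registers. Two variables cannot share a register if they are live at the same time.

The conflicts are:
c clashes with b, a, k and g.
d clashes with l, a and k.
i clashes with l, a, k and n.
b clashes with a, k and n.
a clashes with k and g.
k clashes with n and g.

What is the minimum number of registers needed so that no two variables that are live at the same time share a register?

4

c, b, a, k pairwise conflict, so at least 4 registers are needed.
Using 4 registers: c=4, d=3, i=3, l=1, b=3, a=2, k=1, n=2, g=3. No two conflicting variables share a register.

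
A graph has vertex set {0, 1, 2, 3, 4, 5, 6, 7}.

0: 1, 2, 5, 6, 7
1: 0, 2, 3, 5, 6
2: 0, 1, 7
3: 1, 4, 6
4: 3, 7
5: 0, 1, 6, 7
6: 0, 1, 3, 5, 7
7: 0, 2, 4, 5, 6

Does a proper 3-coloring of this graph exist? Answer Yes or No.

No

0, 1, 5, 6 are pairwise adjacent (a clique of size 4), so at least 4 colors are needed.
So 3 colors are not enough.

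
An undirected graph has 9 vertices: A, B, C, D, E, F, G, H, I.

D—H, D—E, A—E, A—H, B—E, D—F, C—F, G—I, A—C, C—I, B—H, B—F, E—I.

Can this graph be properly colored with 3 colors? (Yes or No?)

Yes

The chromatic number is 3. The cycle F-C-I-E-B-F has odd length 5, so it cannot be 2-colored; at least 3 colors are needed.
One proper 3-coloring: A=blue, B=blue, C=green, D=blue, E=red, F=red, G=red, H=red, I=blue.
That is already a proper 3-coloring.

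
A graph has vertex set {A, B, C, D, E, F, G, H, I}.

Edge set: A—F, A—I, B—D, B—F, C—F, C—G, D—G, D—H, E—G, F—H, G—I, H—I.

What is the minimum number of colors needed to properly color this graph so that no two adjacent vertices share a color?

The cycle C-F-H-D-G-C has odd length 5, so it cannot be 2-colored; at least 3 colors are needed.
A valid assignment using 3 colors: A=2, B=2, C=2, D=3, E=2, F=1, G=1, H=2, I=3. No two adjacent vertices share a color.

3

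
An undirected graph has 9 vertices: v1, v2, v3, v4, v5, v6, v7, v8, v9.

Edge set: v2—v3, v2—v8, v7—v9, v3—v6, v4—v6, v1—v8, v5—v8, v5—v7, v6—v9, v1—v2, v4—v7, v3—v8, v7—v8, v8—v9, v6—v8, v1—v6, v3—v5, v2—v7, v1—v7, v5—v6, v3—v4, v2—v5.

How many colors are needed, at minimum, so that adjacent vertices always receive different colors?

v2, v5, v7, v8 are mutually adjacent (a clique of size 4), so at least 4 colors are needed.
A valid assignment using 4 colors: v1=4, v2=3, v3=2, v4=1, v5=4, v6=3, v7=2, v8=1, v9=4. Every edge joins two different colors.

4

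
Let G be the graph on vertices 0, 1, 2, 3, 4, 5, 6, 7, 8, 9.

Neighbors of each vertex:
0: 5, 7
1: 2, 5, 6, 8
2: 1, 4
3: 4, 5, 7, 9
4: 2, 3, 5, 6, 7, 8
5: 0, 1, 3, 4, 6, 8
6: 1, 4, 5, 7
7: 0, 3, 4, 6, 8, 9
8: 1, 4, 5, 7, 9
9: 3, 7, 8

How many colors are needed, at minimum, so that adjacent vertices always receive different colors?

3, 4, 7 are mutually adjacent, so at least 3 colors are needed.
3 colors suffice: color red → {0, 1, 4, 9}; color blue → {2, 5, 7}; color green → {3, 6, 8}. Every edge joins two different colors.

3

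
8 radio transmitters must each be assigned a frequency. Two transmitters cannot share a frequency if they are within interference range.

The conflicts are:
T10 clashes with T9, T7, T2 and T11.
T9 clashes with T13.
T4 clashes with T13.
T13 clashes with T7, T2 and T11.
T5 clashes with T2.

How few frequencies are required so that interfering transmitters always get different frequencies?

T5 and T2 conflict, so at least 2 frequencies are needed.
A valid assignment using 2 frequencies: T10=1, T9=2, T4=2, T13=1, T7=2, T5=1, T2=2, T11=2. Each listed conflict is separated.

2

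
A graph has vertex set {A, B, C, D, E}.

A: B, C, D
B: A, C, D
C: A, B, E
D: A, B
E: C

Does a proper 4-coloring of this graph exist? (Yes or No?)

The chromatic number is 3. A, B, D form a triangle, so at least 3 colors are needed.
3 colors suffice: color red → {B, E}; color blue → {C, D}; color green → {A}.
Since 4 ≥ 3, a proper 4-coloring certainly exists.

Yes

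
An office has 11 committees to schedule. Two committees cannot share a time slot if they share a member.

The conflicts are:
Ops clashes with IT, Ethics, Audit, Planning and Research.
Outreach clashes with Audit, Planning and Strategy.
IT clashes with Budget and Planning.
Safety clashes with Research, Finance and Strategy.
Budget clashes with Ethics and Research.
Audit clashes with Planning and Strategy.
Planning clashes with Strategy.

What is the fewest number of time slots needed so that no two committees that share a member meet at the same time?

4

Outreach, Audit, Planning, Strategy pairwise conflict, so at least 4 time slots are needed.
4 time slots suffice: time slot 1 → {Ops, Budget, Finance, Strategy}; time slot 2 → {Ethics, Planning, Research}; time slot 3 → {IT, Safety, Audit}; time slot 4 → {Outreach}. Every pair that conflicts lands in different time slots.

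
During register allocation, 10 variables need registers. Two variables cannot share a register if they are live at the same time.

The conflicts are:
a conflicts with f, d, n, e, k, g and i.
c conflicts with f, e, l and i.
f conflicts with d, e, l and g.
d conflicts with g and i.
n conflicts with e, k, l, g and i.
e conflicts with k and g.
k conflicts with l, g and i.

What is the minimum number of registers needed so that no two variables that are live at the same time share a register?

5

a, n, e, k, g are mutually in conflict, so at least 5 registers are needed.
A valid assignment using 5 registers: a=1, c=5, f=4, d=3, n=5, e=3, k=4, l=1, g=2, i=2. No two conflicting variables share a register.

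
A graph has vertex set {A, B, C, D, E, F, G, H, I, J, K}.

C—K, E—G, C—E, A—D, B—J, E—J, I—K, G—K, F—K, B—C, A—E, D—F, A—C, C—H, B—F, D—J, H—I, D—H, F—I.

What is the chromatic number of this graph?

3

A, C, E are pairwise adjacent, so at least 3 colors are needed.
3 colors suffice: color red → {C, F, G, J}; color blue → {B, D, E, I}; color green → {A, H, K}. Every edge joins two different colors.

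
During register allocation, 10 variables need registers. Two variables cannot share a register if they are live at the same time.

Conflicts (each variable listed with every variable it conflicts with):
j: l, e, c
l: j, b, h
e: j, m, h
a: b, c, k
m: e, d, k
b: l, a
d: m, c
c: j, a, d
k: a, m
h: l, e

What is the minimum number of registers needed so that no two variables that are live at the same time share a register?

3

The cycle d-c-j-e-m-d has odd length 5, so it cannot be 2-colored; at least 3 registers are needed.
3 registers suffice: register 1 → {j, a, m, h}; register 2 → {l, e, c, k}; register 3 → {b, d}. No two conflicting variables share a register.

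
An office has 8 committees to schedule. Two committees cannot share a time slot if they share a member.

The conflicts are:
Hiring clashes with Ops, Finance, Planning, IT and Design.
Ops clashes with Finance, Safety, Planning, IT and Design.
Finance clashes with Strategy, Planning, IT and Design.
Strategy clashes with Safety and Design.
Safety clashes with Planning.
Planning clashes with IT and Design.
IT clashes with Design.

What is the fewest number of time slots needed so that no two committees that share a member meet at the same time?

Hiring, Ops, Finance, Planning, IT, Design are mutually in conflict, so at least 6 time slots are needed.
6 time slots suffice: time slot 1 → {Safety, Design}; time slot 2 → {Finance}; time slot 3 → {Ops, Strategy}; time slot 4 → {Planning}; time slot 5 → {IT}; time slot 6 → {Hiring}. No two conflicting committees share a time slot.

6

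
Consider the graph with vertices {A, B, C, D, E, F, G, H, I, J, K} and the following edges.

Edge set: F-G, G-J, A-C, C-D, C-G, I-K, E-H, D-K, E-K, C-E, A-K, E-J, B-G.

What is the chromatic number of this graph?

2

E and H are adjacent, so at least 2 colors are needed.
2 colors suffice: color 1 → {B, C, F, H, J, K}; color 2 → {A, D, E, G, I}. No two adjacent vertices share a color.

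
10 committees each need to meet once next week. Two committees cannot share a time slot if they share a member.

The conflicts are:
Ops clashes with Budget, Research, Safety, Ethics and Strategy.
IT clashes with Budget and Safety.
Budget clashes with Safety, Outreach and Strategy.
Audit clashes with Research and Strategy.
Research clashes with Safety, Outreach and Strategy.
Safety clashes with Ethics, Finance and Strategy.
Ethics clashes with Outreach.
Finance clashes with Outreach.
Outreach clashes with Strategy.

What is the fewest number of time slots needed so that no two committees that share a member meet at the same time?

Ops, Budget, Safety, Strategy are mutually in conflict, so at least 4 time slots are needed.
Using 4 time slots: Ops=4, IT=2, Budget=3, Audit=1, Research=3, Safety=1, Ethics=2, Finance=2, Outreach=1, Strategy=2. Every pair that conflicts lands in different time slots.

4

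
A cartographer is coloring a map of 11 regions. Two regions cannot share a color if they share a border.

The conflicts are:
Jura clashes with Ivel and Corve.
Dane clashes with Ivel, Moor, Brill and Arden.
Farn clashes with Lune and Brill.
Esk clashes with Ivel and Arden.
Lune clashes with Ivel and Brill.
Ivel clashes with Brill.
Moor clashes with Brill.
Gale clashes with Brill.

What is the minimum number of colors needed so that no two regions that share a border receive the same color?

3

Dane, Ivel, Brill all conflict with each other, so at least 3 colors are needed.
3 colors suffice: color 1 → {Jura, Esk, Brill}; color 2 → {Farn, Ivel, Moor, Gale, Corve, Arden}; color 3 → {Dane, Lune}. Each listed conflict is separated.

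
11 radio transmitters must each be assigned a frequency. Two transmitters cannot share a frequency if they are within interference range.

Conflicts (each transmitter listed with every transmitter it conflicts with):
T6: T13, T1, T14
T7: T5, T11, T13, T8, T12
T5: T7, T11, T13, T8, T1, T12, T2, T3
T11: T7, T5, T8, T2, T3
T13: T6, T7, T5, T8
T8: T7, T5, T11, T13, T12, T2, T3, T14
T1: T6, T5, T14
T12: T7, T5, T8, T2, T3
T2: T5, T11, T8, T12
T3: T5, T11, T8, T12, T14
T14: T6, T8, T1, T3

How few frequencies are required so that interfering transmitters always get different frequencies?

4

T5, T8, T12, T2 are mutually in conflict, so at least 4 frequencies are needed.
A valid assignment using 4 frequencies: T6=4, T7=4, T5=1, T11=3, T13=3, T8=2, T1=2, T12=3, T2=4, T3=4, T14=1. No two conflicting transmitters share a frequency.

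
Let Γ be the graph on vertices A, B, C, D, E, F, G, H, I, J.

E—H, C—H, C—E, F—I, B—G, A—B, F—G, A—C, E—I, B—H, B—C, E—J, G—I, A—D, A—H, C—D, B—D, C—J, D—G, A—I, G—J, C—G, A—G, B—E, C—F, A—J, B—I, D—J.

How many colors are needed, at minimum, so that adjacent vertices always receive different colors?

5

A, C, D, G, J are pairwise adjacent (a clique of size 5), so at least 5 colors are needed.
A valid assignment using 5 colors: A=2, B=4, C=1, D=5, E=2, F=2, G=3, H=3, I=1, J=4. No two adjacent vertices share a color.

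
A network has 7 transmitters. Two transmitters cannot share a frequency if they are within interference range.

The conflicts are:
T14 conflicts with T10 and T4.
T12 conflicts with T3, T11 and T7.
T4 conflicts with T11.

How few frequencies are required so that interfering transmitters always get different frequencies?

2

T14 and T4 conflict, so at least 2 frequencies are needed.
2 frequencies suffice: frequency 1 → {T12, T10, T4}; frequency 2 → {T14, T3, T11, T7}. Each listed conflict is separated.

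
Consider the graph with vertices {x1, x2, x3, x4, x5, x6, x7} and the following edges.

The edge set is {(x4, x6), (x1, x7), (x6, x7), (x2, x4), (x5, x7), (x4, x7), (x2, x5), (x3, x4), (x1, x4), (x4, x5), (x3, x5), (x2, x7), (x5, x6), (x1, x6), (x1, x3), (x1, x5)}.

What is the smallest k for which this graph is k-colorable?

5

x1, x4, x5, x6, x7 are mutually adjacent (a clique of size 5), so at least 5 colors are needed.
5 colors suffice: color 1 → {x4}; color 2 → {x5}; color 3 → {x3, x7}; color 4 → {x1, x2}; color 5 → {x6}. Each edge has distinct colors on its endpoints.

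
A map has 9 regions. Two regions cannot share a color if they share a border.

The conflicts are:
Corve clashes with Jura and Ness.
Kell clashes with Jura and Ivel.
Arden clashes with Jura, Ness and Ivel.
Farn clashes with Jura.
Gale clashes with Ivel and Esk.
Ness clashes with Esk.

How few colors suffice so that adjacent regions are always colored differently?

3

The cycle Gale-Ivel-Arden-Ness-Esk-Gale has odd length 5, so it cannot be 2-colored; at least 3 colors are needed.
3 colors suffice: Corve=2, Kell=2, Arden=2, Farn=2, Jura=1, Gale=2, Ness=1, Ivel=1, Esk=3. No two conflicting regions share a color.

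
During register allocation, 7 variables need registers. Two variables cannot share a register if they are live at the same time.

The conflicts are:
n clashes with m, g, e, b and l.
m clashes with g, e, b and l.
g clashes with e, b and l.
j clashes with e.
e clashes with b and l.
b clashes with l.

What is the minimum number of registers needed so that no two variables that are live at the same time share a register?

n, m, g, e, b, l are mutually in conflict, so at least 6 registers are needed.
A valid assignment using 6 registers: n=3, m=5, g=2, j=2, e=1, b=6, l=4. Every pair that conflicts lands in different registers.

6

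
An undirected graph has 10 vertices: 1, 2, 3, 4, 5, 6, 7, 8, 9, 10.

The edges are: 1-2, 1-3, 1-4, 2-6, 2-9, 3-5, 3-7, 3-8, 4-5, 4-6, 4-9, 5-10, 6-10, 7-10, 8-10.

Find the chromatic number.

1 and 2 are adjacent, so at least 2 colors are needed.
2 colors suffice: color red → {2, 3, 4, 10}; color blue → {1, 5, 6, 7, 8, 9}. Every edge joins two different colors.

2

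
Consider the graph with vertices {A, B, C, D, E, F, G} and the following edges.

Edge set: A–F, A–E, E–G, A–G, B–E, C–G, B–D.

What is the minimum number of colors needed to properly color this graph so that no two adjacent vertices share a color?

3

A, E, G form a triangle, so at least 3 colors are needed.
3 colors suffice: color 1 → {B, F, G}; color 2 → {A, C, D}; color 3 → {E}. Each edge has distinct colors on its endpoints.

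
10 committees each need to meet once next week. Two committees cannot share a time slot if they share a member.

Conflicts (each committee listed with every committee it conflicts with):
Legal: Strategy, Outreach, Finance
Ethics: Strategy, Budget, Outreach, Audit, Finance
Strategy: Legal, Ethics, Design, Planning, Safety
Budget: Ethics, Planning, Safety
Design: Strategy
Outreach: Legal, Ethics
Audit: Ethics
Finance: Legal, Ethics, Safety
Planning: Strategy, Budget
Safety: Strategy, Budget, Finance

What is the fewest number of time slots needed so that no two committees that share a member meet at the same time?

Ethics and Audit conflict, so at least 2 time slots are needed.
2 time slots suffice: time slot 1 → {Strategy, Budget, Outreach, Audit, Finance}; time slot 2 → {Legal, Ethics, Design, Planning, Safety}. No two conflicting committees share a time slot.

2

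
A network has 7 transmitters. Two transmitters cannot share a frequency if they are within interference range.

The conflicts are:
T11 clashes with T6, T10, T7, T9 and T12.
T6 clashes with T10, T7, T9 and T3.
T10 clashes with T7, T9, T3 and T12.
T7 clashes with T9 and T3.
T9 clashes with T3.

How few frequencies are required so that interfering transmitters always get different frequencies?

T11, T6, T10, T7, T9 all conflict with each other, so at least 5 frequencies are needed.
Using 5 frequencies: T11=3, T6=2, T10=1, T7=5, T9=4, T3=3, T12=2. Every pair that conflicts lands in different frequencies.

5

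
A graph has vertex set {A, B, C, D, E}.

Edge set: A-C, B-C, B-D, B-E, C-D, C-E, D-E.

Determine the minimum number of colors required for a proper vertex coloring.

4

B, C, D, E are mutually adjacent (a clique of size 4), so at least 4 colors are needed.
4 colors suffice: color 1 → {C}; color 2 → {A, B}; color 3 → {E}; color 4 → {D}. Each edge has distinct colors on its endpoints.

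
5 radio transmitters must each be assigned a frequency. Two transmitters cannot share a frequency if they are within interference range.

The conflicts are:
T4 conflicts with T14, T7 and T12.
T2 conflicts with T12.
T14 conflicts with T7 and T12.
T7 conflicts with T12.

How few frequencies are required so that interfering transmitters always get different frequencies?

4

T4, T14, T7, T12 are mutually in conflict, so at least 4 frequencies are needed.
4 frequencies suffice: frequency 1 → {T12}; frequency 2 → {T2, T7}; frequency 3 → {T4}; frequency 4 → {T14}. Every pair that conflicts lands in different frequencies.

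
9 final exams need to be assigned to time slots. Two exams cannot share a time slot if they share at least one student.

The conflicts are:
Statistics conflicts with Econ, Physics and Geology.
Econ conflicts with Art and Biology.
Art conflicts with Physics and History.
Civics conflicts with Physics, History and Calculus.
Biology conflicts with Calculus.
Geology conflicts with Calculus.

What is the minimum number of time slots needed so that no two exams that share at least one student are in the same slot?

The cycle Civics-Physics-Statistics-Geology-Calculus-Civics has odd length 5, so it cannot be 2-colored; at least 3 time slots are needed.
3 time slots suffice: time slot 1 → {Statistics, Art, Civics, Biology}; time slot 2 → {Econ, Physics, History, Calculus}; time slot 3 → {Geology}. No two conflicting exams share a time slot.

3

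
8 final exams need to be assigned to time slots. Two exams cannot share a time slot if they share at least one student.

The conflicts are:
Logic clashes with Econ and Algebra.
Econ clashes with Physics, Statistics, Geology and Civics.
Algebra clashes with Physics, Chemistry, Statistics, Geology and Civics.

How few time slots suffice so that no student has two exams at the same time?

Algebra and Chemistry conflict, so at least 2 time slots are needed.
Using 2 time slots: Logic=2, Econ=1, Algebra=1, Physics=2, Chemistry=2, Statistics=2, Geology=2, Civics=2. Every pair that conflicts lands in different time slots.

2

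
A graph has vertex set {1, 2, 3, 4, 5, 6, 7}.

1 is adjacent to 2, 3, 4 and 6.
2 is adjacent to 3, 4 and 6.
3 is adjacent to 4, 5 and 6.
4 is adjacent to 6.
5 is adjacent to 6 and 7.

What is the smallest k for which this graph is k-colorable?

1, 2, 3, 4, 6 form a clique, so at least 5 colors are needed.
5 colors suffice: color a → {3, 7}; color b → {6}; color c → {2, 5}; color d → {1}; color e → {4}. No two adjacent vertices share a color.

5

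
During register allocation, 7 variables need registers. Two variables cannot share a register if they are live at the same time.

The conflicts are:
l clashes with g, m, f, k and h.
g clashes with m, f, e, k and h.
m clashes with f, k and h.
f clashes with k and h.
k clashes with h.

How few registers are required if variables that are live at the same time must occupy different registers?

6

l, g, m, f, k, h are mutually in conflict, so at least 6 registers are needed.
A valid assignment using 6 registers: l=4, g=1, m=3, f=5, e=2, k=6, h=2. Every pair that conflicts lands in different registers.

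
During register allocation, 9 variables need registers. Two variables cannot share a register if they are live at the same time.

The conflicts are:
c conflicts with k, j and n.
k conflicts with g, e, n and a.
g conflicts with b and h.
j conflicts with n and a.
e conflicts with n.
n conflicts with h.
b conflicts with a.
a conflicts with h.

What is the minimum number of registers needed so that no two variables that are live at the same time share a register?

k, e, n all conflict with each other, so at least 3 registers are needed.
3 registers suffice: register 1 → {k, j, b, h}; register 2 → {g, n, a}; register 3 → {c, e}. No two conflicting variables share a register.

3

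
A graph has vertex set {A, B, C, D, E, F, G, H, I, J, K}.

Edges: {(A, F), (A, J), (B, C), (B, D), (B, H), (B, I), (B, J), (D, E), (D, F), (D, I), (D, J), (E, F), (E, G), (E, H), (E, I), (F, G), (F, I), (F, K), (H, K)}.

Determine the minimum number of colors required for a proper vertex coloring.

D, E, F, I are pairwise adjacent (a clique of size 4), so at least 4 colors are needed.
One proper 4-coloring: A=green, B=red, C=blue, D=green, E=blue, F=red, G=green, H=green, I=yellow, J=blue, K=blue. No two adjacent vertices share a color.

4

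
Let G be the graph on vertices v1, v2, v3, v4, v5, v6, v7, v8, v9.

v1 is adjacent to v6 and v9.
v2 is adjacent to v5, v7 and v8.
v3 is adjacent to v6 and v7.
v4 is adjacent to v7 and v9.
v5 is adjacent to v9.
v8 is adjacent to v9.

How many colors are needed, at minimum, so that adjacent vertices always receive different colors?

3

The cycle v7-v4-v9-v8-v2-v7 has odd length 5, so it cannot be 2-colored; at least 3 colors are needed.
3 colors suffice: color R → {v2, v3, v9}; color B → {v1, v5, v7, v8}; color G → {v4, v6}. No two adjacent vertices share a color.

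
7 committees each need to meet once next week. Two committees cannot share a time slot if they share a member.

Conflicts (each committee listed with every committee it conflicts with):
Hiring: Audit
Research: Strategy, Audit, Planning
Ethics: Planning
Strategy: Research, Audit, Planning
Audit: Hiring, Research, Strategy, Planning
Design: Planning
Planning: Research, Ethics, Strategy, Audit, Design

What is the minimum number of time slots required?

Research, Strategy, Audit, Planning are mutually in conflict, so at least 4 time slots are needed.
4 time slots suffice: Hiring=1, Research=4, Ethics=2, Strategy=3, Audit=2, Design=2, Planning=1. No two conflicting committees share a time slot.

4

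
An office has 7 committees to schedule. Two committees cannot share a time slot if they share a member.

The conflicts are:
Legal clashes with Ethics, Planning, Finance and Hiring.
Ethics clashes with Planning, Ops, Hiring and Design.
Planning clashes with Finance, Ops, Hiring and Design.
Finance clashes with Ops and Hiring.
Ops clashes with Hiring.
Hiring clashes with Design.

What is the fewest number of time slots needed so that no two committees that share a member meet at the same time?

Legal, Planning, Finance, Hiring are mutually in conflict, so at least 4 time slots are needed.
4 time slots suffice: time slot 1 → {Hiring}; time slot 2 → {Planning}; time slot 3 → {Ethics, Finance}; time slot 4 → {Legal, Ops, Design}. Each listed conflict is separated.

4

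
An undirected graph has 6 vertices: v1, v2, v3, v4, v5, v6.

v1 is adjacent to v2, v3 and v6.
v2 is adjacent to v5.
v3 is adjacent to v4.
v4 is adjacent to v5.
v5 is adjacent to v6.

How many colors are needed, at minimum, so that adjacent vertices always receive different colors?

The cycle v3-v1-v6-v5-v4-v3 has odd length 5, so it cannot be 2-colored; at least 3 colors are needed.
3 colors suffice: v1=red, v2=blue, v3=green, v4=blue, v5=red, v6=blue. No two adjacent vertices share a color.

3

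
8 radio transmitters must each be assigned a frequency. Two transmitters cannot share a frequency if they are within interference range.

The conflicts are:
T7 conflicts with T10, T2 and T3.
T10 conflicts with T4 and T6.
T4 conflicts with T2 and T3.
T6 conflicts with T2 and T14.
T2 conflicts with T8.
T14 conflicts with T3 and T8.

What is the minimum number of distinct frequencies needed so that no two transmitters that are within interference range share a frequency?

The cycle T4-T2-T6-T14-T3-T4 has odd length 5, so it cannot be 2-colored; at least 3 frequencies are needed.
3 frequencies suffice: frequency 1 → {T10, T2, T3}; frequency 2 → {T7, T4, T6, T8}; frequency 3 → {T14}. Every pair that conflicts lands in different frequencies.

3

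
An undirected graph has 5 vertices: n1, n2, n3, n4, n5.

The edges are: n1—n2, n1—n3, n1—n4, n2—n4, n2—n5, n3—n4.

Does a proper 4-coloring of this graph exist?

The chromatic number is 3. n1, n2, n4 form a triangle, so at least 3 colors are needed.
3 colors suffice: color 1 → {n4, n5}; color 2 → {n2, n3}; color 3 → {n1}.
Since 4 ≥ 3, a proper 4-coloring certainly exists.

Yes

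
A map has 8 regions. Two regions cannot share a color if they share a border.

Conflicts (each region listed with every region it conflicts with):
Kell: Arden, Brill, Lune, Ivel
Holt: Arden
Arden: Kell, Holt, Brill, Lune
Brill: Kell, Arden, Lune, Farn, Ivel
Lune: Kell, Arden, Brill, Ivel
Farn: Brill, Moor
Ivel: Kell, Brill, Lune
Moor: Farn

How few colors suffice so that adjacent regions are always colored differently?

4

Kell, Brill, Lune, Ivel pairwise conflict, so at least 4 colors are needed.
4 colors suffice: color 1 → {Holt, Brill, Moor}; color 2 → {Kell, Farn}; color 3 → {Arden, Ivel}; color 4 → {Lune}. No two conflicting regions share a color.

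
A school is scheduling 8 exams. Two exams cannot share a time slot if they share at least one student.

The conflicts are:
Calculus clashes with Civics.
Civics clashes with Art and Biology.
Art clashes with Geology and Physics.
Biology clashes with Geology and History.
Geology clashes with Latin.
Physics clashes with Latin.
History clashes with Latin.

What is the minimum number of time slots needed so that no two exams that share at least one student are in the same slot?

Calculus and Civics conflict, so at least 2 time slots are needed.
2 time slots suffice: Calculus=1, Civics=2, Art=1, Biology=1, Geology=2, Physics=2, History=2, Latin=1. No two conflicting exams share a time slot.

2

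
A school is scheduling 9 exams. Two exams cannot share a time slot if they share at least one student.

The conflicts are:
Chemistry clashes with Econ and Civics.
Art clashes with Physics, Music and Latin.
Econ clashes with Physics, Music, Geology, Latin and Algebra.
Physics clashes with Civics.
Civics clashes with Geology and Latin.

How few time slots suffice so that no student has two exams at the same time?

2

Physics and Civics conflict, so at least 2 time slots are needed.
2 time slots suffice: time slot 1 → {Art, Econ, Civics}; time slot 2 → {Chemistry, Physics, Music, Geology, Latin, Algebra}. Every pair that conflicts lands in different time slots.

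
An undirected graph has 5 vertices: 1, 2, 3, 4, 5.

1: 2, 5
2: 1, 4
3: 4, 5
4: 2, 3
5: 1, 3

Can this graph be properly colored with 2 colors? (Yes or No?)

No

The cycle 5-3-4-2-1-5 has odd length 5, so it cannot be 2-colored; at least 3 colors are needed.
So 2 colors are not enough.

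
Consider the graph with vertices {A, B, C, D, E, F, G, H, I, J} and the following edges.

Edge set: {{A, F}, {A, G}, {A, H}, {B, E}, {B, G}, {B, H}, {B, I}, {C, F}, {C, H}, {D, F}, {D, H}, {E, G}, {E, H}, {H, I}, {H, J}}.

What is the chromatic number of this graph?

3

B, H, I form a triangle, so at least 3 colors are needed.
3 colors suffice: color red → {F, G, H}; color blue → {A, B, C, D, J}; color green → {E, I}. Each edge has distinct colors on its endpoints.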